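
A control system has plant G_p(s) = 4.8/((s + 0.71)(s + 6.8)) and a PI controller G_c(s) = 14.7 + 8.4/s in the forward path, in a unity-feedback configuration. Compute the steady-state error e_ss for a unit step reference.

The open loop G_c(s)G_p(s) has a pole at the origin (type 1), so the static position error constant is infinite and e_ss = 1/(1+∞) = 0.

0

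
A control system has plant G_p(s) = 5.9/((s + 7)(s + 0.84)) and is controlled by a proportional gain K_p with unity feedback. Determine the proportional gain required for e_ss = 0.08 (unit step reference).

For a type-0 loop with proportional control, e_ss = 1/(1 + K_p·G_p(0)).
G_p(0) = 1.003. Require 1/(1 + K_p·1.003) = 0.08, so 1 + 1.003·K_p = 12.5.
K_p = (12.5 − 1)/1.003 = 11.5.

K_p = 11.5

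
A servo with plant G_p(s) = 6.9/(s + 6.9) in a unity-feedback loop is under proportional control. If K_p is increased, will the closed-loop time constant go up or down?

The closed-loop bandwidth 6.9+K_p·6.9 grows with K_p, so τ shrinks.

decrease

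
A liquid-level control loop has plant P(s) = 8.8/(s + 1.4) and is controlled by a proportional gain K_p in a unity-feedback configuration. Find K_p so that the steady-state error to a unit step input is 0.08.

Steady-state error for a unit step on this type-0 loop is 1/(1 + K_p·P(0)).
P(0) = 6.286. Require 1/(1 + K_p·6.286) = 0.08, so 1 + 6.286·K_p = 12.5.
K_p = (12.5 − 1)/6.286 = 1.83.

K_p = 1.83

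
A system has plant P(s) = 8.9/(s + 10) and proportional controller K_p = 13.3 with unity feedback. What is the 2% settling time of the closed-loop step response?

Closed-loop transfer function: T(s) = K_p·P(s)/(1 + K_p·P(s)) = 118.4/(s + 10 + 118.4) = 118.4/(s + 128.4).
Time constant τ = 1/128.4 = 0.00779 s, so the 2% settling time is about 4τ = 0.0312 s.

T_s ≈ 0.0312 s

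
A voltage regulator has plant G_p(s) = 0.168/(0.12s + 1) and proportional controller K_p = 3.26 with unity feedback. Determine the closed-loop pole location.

Closed loop: T(s) = K_p·G_p/(1+K_p·G_p) = 0.5477/(0.12s + 1 + 0.5477), with pole at s = −(1 + 0.5477)/0.12 = −12.9.

s = -12.9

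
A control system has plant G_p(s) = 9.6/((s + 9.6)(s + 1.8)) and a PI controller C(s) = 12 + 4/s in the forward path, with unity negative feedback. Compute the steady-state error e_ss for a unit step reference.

0

The open loop C(s)G_p(s) has a pole at the origin (type 1), so the static position error constant is infinite and e_ss = 1/(1+∞) = 0.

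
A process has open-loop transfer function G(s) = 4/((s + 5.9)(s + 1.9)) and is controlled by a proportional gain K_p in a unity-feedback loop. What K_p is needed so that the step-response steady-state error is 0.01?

For a type-0 loop with proportional control, e_ss = 1/(1 + K_p·G(0)).
G(0) = 0.3568. Require 1/(1 + K_p·0.3568) = 0.01, so 1 + 0.3568·K_p = 100.
K_p = (100 − 1)/0.3568 = 277.

K_p = 277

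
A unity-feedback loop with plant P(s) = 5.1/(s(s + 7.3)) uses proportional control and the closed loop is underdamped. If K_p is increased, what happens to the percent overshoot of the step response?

ζ = 7.3/(2√(5.1K_p)) decreases as K_p grows; lower damping means more overshoot.

increase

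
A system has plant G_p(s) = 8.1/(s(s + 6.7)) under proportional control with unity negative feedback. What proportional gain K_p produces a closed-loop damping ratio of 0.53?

Closed-loop characteristic equation: s² + 6.7s + K_p·8.1 = 0.
So ω_n = √(8.1K_p) and 2ζω_n = 6.7, giving ζ = 6.7/(2√(8.1K_p)).
Setting ζ = 0.53: √(8.1K_p) = 6.7/(2·0.53) = 6.321, so K_p = 39.95/8.1 = 4.93.

K_p = 4.93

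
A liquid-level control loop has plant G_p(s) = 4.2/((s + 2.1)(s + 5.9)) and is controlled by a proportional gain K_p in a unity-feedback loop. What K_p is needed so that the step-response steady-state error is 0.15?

K_p = 16.7

For a type-0 loop with proportional control, e_ss = 1/(1 + K_p·G_p(0)).
G_p(0) = 0.339. Require 1/(1 + K_p·0.339) = 0.15, so 1 + 0.339·K_p = 6.667.
K_p = (6.667 − 1)/0.339 = 16.7.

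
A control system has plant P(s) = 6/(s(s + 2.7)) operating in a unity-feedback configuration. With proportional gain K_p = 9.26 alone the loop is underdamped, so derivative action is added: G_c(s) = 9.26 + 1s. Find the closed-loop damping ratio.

Forward path: (9.26 + 1s)·6/(s(s+2.7)). The closed-loop characteristic equation is s² + (2.7 + 6·1)s + 6·9.26 = 0.
That is s² + 8.7s + 55.56 = 0, so ω_n = 7.454 rad/s and ζ = 8.7/(2·7.454) = 0.5836.

ζ = 0.584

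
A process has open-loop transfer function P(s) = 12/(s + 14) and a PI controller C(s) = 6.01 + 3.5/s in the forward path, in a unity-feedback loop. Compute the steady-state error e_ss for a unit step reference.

0

The open loop C(s)P(s) has a pole at the origin (type 1), so the static position error constant is infinite and e_ss = 1/(1+∞) = 0.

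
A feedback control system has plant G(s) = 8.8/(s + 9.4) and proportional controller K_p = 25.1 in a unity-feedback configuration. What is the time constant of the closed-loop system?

Closed-loop transfer function: T(s) = K_p·G(s)/(1 + K_p·G(s)) = 220.9/(s + 9.4 + 220.9) = 220.9/(s + 230.3).
Time constant τ = 1/230.3 = 0.00434 s.

τ = 0.00434 s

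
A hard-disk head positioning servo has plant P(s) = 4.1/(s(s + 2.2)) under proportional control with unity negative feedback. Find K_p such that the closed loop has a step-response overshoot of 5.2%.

K_p = 0.628

From %OS = 100·exp(−πζ/√(1−ζ²)) = 5.2%, ζ = −ln(0.052)/√(π²+ln²(0.052)) = 0.6853.
Characteristic equation s² + 2.2s + 4.1K_p = 0 gives ζ = 2.2/(2√(4.1K_p)).
Setting ζ = 0.6853: √(4.1K_p) = 2.2/(2·0.6853) = 1.605, so K_p = 2.576/4.1 = 0.628.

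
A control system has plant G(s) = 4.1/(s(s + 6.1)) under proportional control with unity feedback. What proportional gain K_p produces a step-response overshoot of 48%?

From %OS = 100·exp(−πζ/√(1−ζ²)) = 48%, ζ = −ln(0.48)/√(π²+ln²(0.48)) = 0.2275.
Characteristic equation s² + 6.1s + 4.1K_p = 0 gives ζ = 6.1/(2√(4.1K_p)).
Setting ζ = 0.2275: √(4.1K_p) = 6.1/(2·0.2275) = 13.41, so K_p = 179.7/4.1 = 43.8.

K_p = 43.8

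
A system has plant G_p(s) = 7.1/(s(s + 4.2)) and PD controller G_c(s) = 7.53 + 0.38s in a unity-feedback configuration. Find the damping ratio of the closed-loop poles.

ζ = 0.472

Forward path: (7.53 + 0.38s)·7.1/(s(s+4.2)). The closed-loop characteristic equation is s² + (4.2 + 7.1·0.38)s + 7.1·7.53 = 0.
That is s² + 6.898s + 53.46 = 0, so ω_n = 7.312 rad/s and ζ = 6.898/(2·7.312) = 0.4717.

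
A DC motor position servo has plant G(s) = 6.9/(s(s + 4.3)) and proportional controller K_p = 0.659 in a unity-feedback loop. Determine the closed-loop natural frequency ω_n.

ω_n = 2.13 rad/s

1 + K_p·G(s) = 0 gives s² + 4.3s + 4.547 = 0.
So ω_n² = 4.547 ⇒ ω_n = 2.132 rad/s, and ζ = 4.3/(2ω_n) = 1.01.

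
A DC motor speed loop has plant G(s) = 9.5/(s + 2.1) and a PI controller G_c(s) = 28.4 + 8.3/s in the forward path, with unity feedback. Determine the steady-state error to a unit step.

0

The open loop G_c(s)G(s) has a pole at the origin (type 1), so the static position error constant is infinite and e_ss = 1/(1+∞) = 0.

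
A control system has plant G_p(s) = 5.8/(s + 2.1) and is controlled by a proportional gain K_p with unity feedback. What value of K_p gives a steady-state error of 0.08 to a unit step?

Steady-state error for a unit step on this type-0 loop is 1/(1 + K_p·G_p(0)).
G_p(0) = 2.762. Require 1/(1 + K_p·2.762) = 0.08, so 1 + 2.762·K_p = 12.5.
K_p = (12.5 − 1)/2.762 = 4.16.

K_p = 4.16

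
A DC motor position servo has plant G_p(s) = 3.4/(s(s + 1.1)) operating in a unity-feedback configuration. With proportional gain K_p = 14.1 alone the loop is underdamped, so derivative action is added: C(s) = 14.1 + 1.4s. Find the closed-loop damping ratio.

Forward path: (14.1 + 1.4s)·3.4/(s(s+1.1)). The closed-loop characteristic equation is s² + (1.1 + 3.4·1.4)s + 3.4·14.1 = 0.
That is s² + 5.86s + 47.94 = 0, so ω_n = 6.924 rad/s and ζ = 5.86/(2·6.924) = 0.4232.

ζ = 0.423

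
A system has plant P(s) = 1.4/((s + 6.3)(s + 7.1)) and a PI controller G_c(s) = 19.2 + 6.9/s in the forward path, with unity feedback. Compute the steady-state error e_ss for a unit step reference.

The open loop G_c(s)P(s) has a pole at the origin (type 1), so the static position error constant is infinite and e_ss = 1/(1+∞) = 0.

0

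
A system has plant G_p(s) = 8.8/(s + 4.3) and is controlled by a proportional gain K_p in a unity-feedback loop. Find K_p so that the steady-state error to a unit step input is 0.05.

K_p = 9.28

For a type-0 loop with proportional control, e_ss = 1/(1 + K_p·G_p(0)).
G_p(0) = 2.047. Require 1/(1 + K_p·2.047) = 0.05, so 1 + 2.047·K_p = 20.
K_p = (20 − 1)/2.047 = 9.28.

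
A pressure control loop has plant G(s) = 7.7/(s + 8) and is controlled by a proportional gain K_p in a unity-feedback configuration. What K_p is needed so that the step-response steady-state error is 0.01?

K_p = 103

For a type-0 loop with proportional control, e_ss = 1/(1 + K_p·G(0)).
G(0) = 0.9625. Require 1/(1 + K_p·0.9625) = 0.01, so 1 + 0.9625·K_p = 100.
K_p = (100 − 1)/0.9625 = 103.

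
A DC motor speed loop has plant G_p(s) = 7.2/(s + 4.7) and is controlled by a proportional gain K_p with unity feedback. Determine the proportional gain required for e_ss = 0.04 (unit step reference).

K_p = 15.7

For a type-0 loop with proportional control, e_ss = 1/(1 + K_p·G_p(0)).
G_p(0) = 1.532. Require 1/(1 + K_p·1.532) = 0.04, so 1 + 1.532·K_p = 25.
K_p = (25 − 1)/1.532 = 15.7.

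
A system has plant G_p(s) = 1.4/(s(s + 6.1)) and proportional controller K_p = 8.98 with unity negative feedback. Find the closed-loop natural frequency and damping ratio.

ω_n = 3.55 rad/s, ζ = 0.86

1 + K_p·G_p(s) = 0 gives s² + 6.1s + 12.57 = 0.
Matching s² + 2ζω_n s + ω_n²: ω_n = √12.57 = 3.546 rad/s and 2ζω_n = 6.1, so ζ = 6.1/(2·3.546) = 0.86.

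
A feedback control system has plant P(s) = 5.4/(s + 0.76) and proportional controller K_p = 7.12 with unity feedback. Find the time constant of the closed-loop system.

Closed-loop transfer function: T(s) = K_p·P(s)/(1 + K_p·P(s)) = 38.45/(s + 0.76 + 38.45) = 38.45/(s + 39.21).
Time constant τ = 1/39.21 = 0.0255 s.

τ = 0.0255 s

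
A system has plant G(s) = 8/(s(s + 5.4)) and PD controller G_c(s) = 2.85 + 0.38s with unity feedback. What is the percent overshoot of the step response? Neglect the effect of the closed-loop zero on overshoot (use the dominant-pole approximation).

0.265%

Forward path: (2.85 + 0.38s)·8/(s(s+5.4)). The closed-loop characteristic equation is s² + (5.4 + 8·0.38)s + 8·2.85 = 0.
That is s² + 8.44s + 22.8 = 0, so ω_n = 4.775 rad/s and ζ = 8.44/(2·4.775) = 0.8838.
%OS = 100·exp(−πζ/√(1−ζ²)) = 0.265%.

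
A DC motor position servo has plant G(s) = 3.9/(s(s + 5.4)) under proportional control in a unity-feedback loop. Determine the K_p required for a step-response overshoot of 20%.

From %OS = 100·exp(−πζ/√(1−ζ²)) = 20%, ζ = −ln(0.2)/√(π²+ln²(0.2)) = 0.4559.
Characteristic equation s² + 5.4s + 3.9K_p = 0 gives ζ = 5.4/(2√(3.9K_p)).
Setting ζ = 0.4559: √(3.9K_p) = 5.4/(2·0.4559) = 5.922, so K_p = 35.07/3.9 = 8.99.

K_p = 8.99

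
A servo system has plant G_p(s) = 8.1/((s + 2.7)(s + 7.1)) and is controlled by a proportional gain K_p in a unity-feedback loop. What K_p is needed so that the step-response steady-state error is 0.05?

K_p = 45

For a type-0 loop with proportional control, e_ss = 1/(1 + K_p·G_p(0)).
G_p(0) = 0.4225. Require 1/(1 + K_p·0.4225) = 0.05, so 1 + 0.4225·K_p = 20.
K_p = (20 − 1)/0.4225 = 45.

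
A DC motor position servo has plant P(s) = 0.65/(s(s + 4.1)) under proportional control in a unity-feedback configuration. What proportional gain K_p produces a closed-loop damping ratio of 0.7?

Closed-loop characteristic equation: s² + 4.1s + K_p·0.65 = 0.
So ω_n = √(0.65K_p) and 2ζω_n = 4.1, giving ζ = 4.1/(2√(0.65K_p)).
Setting ζ = 0.7: √(0.65K_p) = 4.1/(2·0.7) = 2.929, so K_p = 8.577/0.65 = 13.2.

K_p = 13.2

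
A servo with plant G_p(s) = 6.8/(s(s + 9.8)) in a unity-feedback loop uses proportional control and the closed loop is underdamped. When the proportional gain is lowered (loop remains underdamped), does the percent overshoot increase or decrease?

decrease

ζ = 9.8/(2√(6.8K_p)) rises as K_p falls; higher damping means less overshoot.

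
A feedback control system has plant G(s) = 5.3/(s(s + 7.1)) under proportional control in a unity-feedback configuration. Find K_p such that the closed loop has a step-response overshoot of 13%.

K_p = 8.02

From %OS = 100·exp(−πζ/√(1−ζ²)) = 13%, ζ = −ln(0.13)/√(π²+ln²(0.13)) = 0.5446.
Characteristic equation s² + 7.1s + 5.3K_p = 0 gives ζ = 7.1/(2√(5.3K_p)).
Setting ζ = 0.5446: √(5.3K_p) = 7.1/(2·0.5446) = 6.518, so K_p = 42.48/5.3 = 8.02.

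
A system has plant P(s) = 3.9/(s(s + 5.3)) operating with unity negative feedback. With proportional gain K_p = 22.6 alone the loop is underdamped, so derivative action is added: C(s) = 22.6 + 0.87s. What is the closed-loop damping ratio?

ζ = 0.463

Forward path: (22.6 + 0.87s)·3.9/(s(s+5.3)). The closed-loop characteristic equation is s² + (5.3 + 3.9·0.87)s + 3.9·22.6 = 0.
That is s² + 8.693s + 88.14 = 0, so ω_n = 9.388 rad/s and ζ = 8.693/(2·9.388) = 0.463.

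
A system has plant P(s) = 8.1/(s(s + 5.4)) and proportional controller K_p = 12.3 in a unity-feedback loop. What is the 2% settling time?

T_s ≈ 1.48 s

From 1 + K_pP(s) = 0: s² + 5.4s + 99.63 = 0 ⇒ ω_n = 9.981, ζ = 0.2705.
2% settling time T_s ≈ 4/(ζω_n) = 4/2.7 = 1.48 s.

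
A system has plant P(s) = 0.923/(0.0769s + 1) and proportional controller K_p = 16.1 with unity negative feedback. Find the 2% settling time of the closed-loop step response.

Closed loop: T(s) = K_p·P/(1+K_p·P) = 14.86/(0.0769s + 1 + 14.86), with pole at s = −(1 + 14.86)/0.0769 = −206.2.
τ = 1/206.2 = 0.004849 s, so 2% settling time ≈ 4τ = 0.0194 s.

T_s ≈ 0.0194 s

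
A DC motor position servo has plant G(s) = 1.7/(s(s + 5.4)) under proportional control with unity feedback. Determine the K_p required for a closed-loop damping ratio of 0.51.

K_p = 16.5

Closed-loop characteristic equation: s² + 5.4s + K_p·1.7 = 0.
So ω_n = √(1.7K_p) and 2ζω_n = 5.4, giving ζ = 5.4/(2√(1.7K_p)).
Setting ζ = 0.51: √(1.7K_p) = 5.4/(2·0.51) = 5.294, so K_p = 28.03/1.7 = 16.5.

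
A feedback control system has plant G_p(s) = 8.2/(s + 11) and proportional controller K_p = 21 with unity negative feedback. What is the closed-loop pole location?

Closed-loop transfer function: T(s) = K_p·G_p(s)/(1 + K_p·G_p(s)) = 172.2/(s + 11 + 172.2) = 172.2/(s + 183.2).
The closed-loop pole is at s = −183.2.

s = -183.2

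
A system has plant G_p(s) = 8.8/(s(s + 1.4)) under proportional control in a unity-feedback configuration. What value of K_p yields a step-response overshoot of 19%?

K_p = 0.255

From %OS = 100·exp(−πζ/√(1−ζ²)) = 19%, ζ = −ln(0.19)/√(π²+ln²(0.19)) = 0.4673.
Characteristic equation s² + 1.4s + 8.8K_p = 0 gives ζ = 1.4/(2√(8.8K_p)).
Setting ζ = 0.4673: √(8.8K_p) = 1.4/(2·0.4673) = 1.498, so K_p = 2.243/8.8 = 0.255.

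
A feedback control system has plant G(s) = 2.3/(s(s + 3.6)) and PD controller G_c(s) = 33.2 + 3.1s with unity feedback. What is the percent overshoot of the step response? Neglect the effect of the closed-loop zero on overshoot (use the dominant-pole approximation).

Forward path: (33.2 + 3.1s)·2.3/(s(s+3.6)). The closed-loop characteristic equation is s² + (3.6 + 2.3·3.1)s + 2.3·33.2 = 0.
That is s² + 10.73s + 76.36 = 0, so ω_n = 8.738 rad/s and ζ = 10.73/(2·8.738) = 0.614.
%OS = 100·exp(−πζ/√(1−ζ²)) = 8.69%.

8.69%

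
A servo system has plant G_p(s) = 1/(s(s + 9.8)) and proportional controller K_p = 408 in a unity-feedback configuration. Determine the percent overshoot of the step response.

From 1 + K_pG_p(s) = 0: s² + 9.8s + 408 = 0 ⇒ ω_n = 20.2, ζ = 0.2426.
%OS = 100·exp(−πζ/√(1−ζ²)) = 100·exp(−π·0.2426/√0.9412) = 45.6%.

45.6%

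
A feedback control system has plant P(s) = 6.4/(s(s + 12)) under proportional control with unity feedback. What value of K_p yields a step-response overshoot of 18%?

From %OS = 100·exp(−πζ/√(1−ζ²)) = 18%, ζ = −ln(0.18)/√(π²+ln²(0.18)) = 0.4791.
Characteristic equation s² + 12s + 6.4K_p = 0 gives ζ = 12/(2√(6.4K_p)).
Setting ζ = 0.4791: √(6.4K_p) = 12/(2·0.4791) = 12.52, so K_p = 156.8/6.4 = 24.5.

K_p = 24.5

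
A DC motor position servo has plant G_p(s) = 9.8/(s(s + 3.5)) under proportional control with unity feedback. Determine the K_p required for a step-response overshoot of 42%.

K_p = 4.41

From %OS = 100·exp(−πζ/√(1−ζ²)) = 42%, ζ = −ln(0.42)/√(π²+ln²(0.42)) = 0.2662.
Characteristic equation s² + 3.5s + 9.8K_p = 0 gives ζ = 3.5/(2√(9.8K_p)).
Setting ζ = 0.2662: √(9.8K_p) = 3.5/(2·0.2662) = 6.575, so K_p = 43.23/9.8 = 4.41.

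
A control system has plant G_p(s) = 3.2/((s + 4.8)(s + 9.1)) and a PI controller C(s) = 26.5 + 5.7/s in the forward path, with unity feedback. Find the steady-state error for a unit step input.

The open loop C(s)G_p(s) has a pole at the origin (type 1), so the static position error constant is infinite and e_ss = 1/(1+∞) = 0.

0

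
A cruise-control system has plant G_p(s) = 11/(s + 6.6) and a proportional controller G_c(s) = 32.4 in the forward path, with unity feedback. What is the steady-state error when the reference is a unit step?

0.0182

The loop is type 0. Static position error constant K_pos = G_c(0)·G_p(0) = 32.4·1.667 = 54.
Steady-state error to a unit step: e_ss = 1/(1+K_pos) = 1/55 = 0.0182.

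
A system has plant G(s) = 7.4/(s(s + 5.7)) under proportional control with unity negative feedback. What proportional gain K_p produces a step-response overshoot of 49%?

K_p = 22.4

From %OS = 100·exp(−πζ/√(1−ζ²)) = 49%, ζ = −ln(0.49)/√(π²+ln²(0.49)) = 0.2214.
Characteristic equation s² + 5.7s + 7.4K_p = 0 gives ζ = 5.7/(2√(7.4K_p)).
Setting ζ = 0.2214: √(7.4K_p) = 5.7/(2·0.2214) = 12.87, so K_p = 165.7/7.4 = 22.4.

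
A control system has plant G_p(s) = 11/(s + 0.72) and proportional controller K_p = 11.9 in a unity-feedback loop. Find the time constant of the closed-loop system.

Closed-loop transfer function: T(s) = K_p·G_p(s)/(1 + K_p·G_p(s)) = 130.9/(s + 0.72 + 130.9) = 130.9/(s + 131.6).
Time constant τ = 1/131.6 = 0.0076 s.

τ = 0.0076 s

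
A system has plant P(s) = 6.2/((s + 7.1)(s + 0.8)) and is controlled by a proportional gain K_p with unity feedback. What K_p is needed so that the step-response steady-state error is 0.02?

For a type-0 loop with proportional control, e_ss = 1/(1 + K_p·P(0)).
P(0) = 1.092. Require 1/(1 + K_p·1.092) = 0.02, so 1 + 1.092·K_p = 50.
K_p = (50 − 1)/1.092 = 44.9.

K_p = 44.9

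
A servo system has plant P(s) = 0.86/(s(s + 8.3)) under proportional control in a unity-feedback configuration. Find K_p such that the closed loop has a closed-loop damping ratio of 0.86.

K_p = 27.1

Closed-loop characteristic equation: s² + 8.3s + K_p·0.86 = 0.
So ω_n = √(0.86K_p) and 2ζω_n = 8.3, giving ζ = 8.3/(2√(0.86K_p)).
Setting ζ = 0.86: √(0.86K_p) = 8.3/(2·0.86) = 4.826, so K_p = 23.29/0.86 = 27.1.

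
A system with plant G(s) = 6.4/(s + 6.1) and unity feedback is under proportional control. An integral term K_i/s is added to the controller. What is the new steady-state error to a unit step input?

Adding integral action puts a pole at s = 0 in the forward path, raising the system type to 1; a type-1 loop has zero steady-state error to a step.

0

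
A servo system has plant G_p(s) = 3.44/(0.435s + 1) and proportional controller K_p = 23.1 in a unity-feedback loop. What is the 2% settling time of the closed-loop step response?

Closed loop: T(s) = K_p·G_p/(1+K_p·G_p) = 79.46/(0.435s + 1 + 79.46), with pole at s = −(1 + 79.46)/0.435 = −185.
τ = 1/185 = 0.005406 s, so 2% settling time ≈ 4τ = 0.0216 s.

T_s ≈ 0.0216 s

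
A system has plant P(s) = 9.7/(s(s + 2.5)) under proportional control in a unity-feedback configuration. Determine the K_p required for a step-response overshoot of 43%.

K_p = 2.39

From %OS = 100·exp(−πζ/√(1−ζ²)) = 43%, ζ = −ln(0.43)/√(π²+ln²(0.43)) = 0.2594.
Characteristic equation s² + 2.5s + 9.7K_p = 0 gives ζ = 2.5/(2√(9.7K_p)).
Setting ζ = 0.2594: √(9.7K_p) = 2.5/(2·0.2594) = 4.818, so K_p = 23.21/9.7 = 2.39.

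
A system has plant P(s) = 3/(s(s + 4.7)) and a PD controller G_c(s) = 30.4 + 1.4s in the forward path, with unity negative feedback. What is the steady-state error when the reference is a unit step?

0

The open loop G_c(s)P(s) has a pole at the origin (type 1), so the static position error constant is infinite and e_ss = 1/(1+∞) = 0.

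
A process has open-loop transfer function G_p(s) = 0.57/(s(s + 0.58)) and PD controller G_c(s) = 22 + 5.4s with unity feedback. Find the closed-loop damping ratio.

Forward path: (22 + 5.4s)·0.57/(s(s+0.58)). The closed-loop characteristic equation is s² + (0.58 + 0.57·5.4)s + 0.57·22 = 0.
That is s² + 3.658s + 12.54 = 0, so ω_n = 3.541 rad/s and ζ = 3.658/(2·3.541) = 0.5165.

ζ = 0.516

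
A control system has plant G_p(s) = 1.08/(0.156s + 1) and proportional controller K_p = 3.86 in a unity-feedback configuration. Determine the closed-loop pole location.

Closed loop: T(s) = K_p·G_p/(1+K_p·G_p) = 4.169/(0.156s + 1 + 4.169), with pole at s = −(1 + 4.169)/0.156 = −33.13.

s = -33.13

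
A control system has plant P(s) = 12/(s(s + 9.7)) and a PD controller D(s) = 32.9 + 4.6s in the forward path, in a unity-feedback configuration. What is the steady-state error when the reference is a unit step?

The open loop D(s)P(s) has a pole at the origin (type 1), so the static position error constant is infinite and e_ss = 1/(1+∞) = 0.

0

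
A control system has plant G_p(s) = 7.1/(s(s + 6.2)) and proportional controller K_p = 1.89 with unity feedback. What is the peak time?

From 1 + K_pG_p(s) = 0: s² + 6.2s + 13.42 = 0 ⇒ ω_n = 3.663, ζ = 0.8463.
Damped frequency ω_d = ω_n√(1−ζ²) = 1.952 rad/s, so peak time T_p = π/ω_d = 1.61 s.

T_p = 1.61 s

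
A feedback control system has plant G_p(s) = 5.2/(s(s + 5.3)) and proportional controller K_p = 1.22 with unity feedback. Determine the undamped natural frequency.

ω_n = 2.52 rad/s

1 + K_p·G_p(s) = 0 gives s² + 5.3s + 6.344 = 0.
So ω_n² = 6.344 ⇒ ω_n = 2.519 rad/s, and ζ = 5.3/(2ω_n) = 1.05.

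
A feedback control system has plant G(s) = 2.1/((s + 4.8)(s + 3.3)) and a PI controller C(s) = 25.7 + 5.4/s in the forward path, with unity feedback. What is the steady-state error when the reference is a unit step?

0

The open loop C(s)G(s) has a pole at the origin (type 1), so the static position error constant is infinite and e_ss = 1/(1+∞) = 0.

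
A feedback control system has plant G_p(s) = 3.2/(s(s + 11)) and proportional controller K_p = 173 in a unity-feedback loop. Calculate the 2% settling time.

Closed-loop characteristic equation: s² + 11s + 553.6 = 0, so ω_n = 23.53 rad/s and ζ = 11/(2·23.53) = 0.2338.
2% settling time T_s ≈ 4/(ζω_n) = 4/5.5 = 0.727 s.

T_s ≈ 0.727 s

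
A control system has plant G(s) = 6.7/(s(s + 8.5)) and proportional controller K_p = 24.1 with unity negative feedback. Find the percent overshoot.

The closed-loop denominator s² + 8.5s + 161.5 gives ω_n = √161.5 = 12.71 and ζ = 8.5/(2ω_n) = 0.3345.
%OS = 100·exp(−πζ/√(1−ζ²)) = 100·exp(−π·0.3345/√0.8881) = 32.8%.

32.8%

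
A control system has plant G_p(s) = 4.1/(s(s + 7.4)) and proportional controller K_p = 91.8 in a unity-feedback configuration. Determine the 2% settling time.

The closed-loop denominator s² + 7.4s + 376.4 gives ω_n = √376.4 = 19.4 and ζ = 7.4/(2ω_n) = 0.1907.
2% settling time T_s ≈ 4/(ζω_n) = 4/3.7 = 1.08 s.

T_s ≈ 1.08 s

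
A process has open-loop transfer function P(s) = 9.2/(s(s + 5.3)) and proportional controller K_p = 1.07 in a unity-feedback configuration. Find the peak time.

T_p = 1.87 s

The closed-loop denominator s² + 5.3s + 9.844 gives ω_n = √9.844 = 3.138 and ζ = 5.3/(2ω_n) = 0.8446.
Damped frequency ω_d = ω_n√(1−ζ²) = 1.68 rad/s, so peak time T_p = π/ω_d = 1.87 s.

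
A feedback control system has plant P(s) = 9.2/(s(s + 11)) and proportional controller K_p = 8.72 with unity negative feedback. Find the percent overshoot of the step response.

8.68%

Closed-loop characteristic equation: s² + 11s + 80.22 = 0, so ω_n = 8.957 rad/s and ζ = 11/(2·8.957) = 0.6141.
%OS = 100·exp(−πζ/√(1−ζ²)) = 100·exp(−π·0.6141/√0.6229) = 8.68%.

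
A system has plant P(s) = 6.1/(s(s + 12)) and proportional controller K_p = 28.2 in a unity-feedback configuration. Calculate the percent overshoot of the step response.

19.9%

Closed-loop characteristic equation: s² + 12s + 172 = 0, so ω_n = 13.12 rad/s and ζ = 12/(2·13.12) = 0.4575.
%OS = 100·exp(−πζ/√(1−ζ²)) = 100·exp(−π·0.4575/√0.7907) = 19.9%.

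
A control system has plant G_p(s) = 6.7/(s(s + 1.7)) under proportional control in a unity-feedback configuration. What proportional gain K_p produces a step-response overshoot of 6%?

K_p = 0.242

From %OS = 100·exp(−πζ/√(1−ζ²)) = 6%, ζ = −ln(0.06)/√(π²+ln²(0.06)) = 0.6671.
Characteristic equation s² + 1.7s + 6.7K_p = 0 gives ζ = 1.7/(2√(6.7K_p)).
Setting ζ = 0.6671: √(6.7K_p) = 1.7/(2·0.6671) = 1.274, so K_p = 1.623/6.7 = 0.242.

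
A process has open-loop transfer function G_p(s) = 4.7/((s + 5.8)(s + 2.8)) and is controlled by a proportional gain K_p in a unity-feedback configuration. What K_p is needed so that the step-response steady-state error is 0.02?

K_p = 169

The loop is type 0, so e_ss(step) = 1/(1 + K_pos) with K_pos = K_p·G_p(0).
G_p(0) = 0.2894. Require 1/(1 + K_p·0.2894) = 0.02, so 1 + 0.2894·K_p = 50.
K_p = (50 − 1)/0.2894 = 169.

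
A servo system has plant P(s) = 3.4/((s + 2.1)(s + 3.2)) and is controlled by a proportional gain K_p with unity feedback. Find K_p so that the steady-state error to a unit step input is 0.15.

K_p = 11.2

Steady-state error for a unit step on this type-0 loop is 1/(1 + K_p·P(0)).
P(0) = 0.506. Require 1/(1 + K_p·0.506) = 0.15, so 1 + 0.506·K_p = 6.667.
K_p = (6.667 − 1)/0.506 = 11.2.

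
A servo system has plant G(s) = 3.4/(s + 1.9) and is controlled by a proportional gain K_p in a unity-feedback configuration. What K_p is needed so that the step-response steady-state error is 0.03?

For a type-0 loop with proportional control, e_ss = 1/(1 + K_p·G(0)).
G(0) = 1.789. Require 1/(1 + K_p·1.789) = 0.03, so 1 + 1.789·K_p = 33.33.
K_p = (33.33 − 1)/1.789 = 18.1.

K_p = 18.1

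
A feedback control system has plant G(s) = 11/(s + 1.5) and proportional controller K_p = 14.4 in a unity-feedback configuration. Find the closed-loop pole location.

s = -159.9

Closed-loop transfer function: T(s) = K_p·G(s)/(1 + K_p·G(s)) = 158.4/(s + 1.5 + 158.4) = 158.4/(s + 159.9).
The closed-loop pole is at s = −159.9.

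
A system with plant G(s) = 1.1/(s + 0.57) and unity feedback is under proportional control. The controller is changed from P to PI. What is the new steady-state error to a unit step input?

Adding integral action puts a pole at s = 0 in the forward path, raising the system type to 1; a type-1 loop has zero steady-state error to a step.

0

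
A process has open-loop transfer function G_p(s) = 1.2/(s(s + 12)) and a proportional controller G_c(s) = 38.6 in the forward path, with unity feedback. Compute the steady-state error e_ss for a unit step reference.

The open loop G_c(s)G_p(s) has a pole at the origin (type 1), so the static position error constant is infinite and e_ss = 1/(1+∞) = 0.

0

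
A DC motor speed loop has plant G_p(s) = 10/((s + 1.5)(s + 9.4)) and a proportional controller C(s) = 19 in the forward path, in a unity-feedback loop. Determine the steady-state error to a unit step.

The loop is type 0. Static position error constant K_pos = C(0)·G_p(0) = 19·0.7092 = 13.48.
Steady-state error to a unit step: e_ss = 1/(1+K_pos) = 1/14.48 = 0.0691.

0.0691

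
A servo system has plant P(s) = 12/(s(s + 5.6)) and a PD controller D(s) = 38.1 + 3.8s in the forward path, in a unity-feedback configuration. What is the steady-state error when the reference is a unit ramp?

0.0122

The loop has one pole at the origin (type 1). Velocity error constant K_v = lim_{s→0} s·D(s)P(s) = 38.1·12/5.6 = 81.64.
Steady-state error to a unit ramp: e_ss = 1/K_v = 0.0122.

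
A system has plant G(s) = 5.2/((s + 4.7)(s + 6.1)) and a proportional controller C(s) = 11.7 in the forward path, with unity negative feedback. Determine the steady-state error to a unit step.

The loop is type 0. Static position error constant K_pos = C(0)·G(0) = 11.7·0.1814 = 2.122.
Steady-state error to a unit step: e_ss = 1/(1+K_pos) = 1/3.122 = 0.32.

0.32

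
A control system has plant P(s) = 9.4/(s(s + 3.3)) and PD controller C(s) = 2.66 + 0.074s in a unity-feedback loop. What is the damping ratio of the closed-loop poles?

Forward path: (2.66 + 0.074s)·9.4/(s(s+3.3)). The closed-loop characteristic equation is s² + (3.3 + 9.4·0.074)s + 9.4·2.66 = 0.
That is s² + 3.996s + 25 = 0, so ω_n = 5 rad/s and ζ = 3.996/(2·5) = 0.3995.

ζ = 0.4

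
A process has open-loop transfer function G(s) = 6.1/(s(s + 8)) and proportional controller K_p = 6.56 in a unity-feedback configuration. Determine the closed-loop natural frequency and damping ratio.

1 + K_p·G(s) = 0 gives s² + 8s + 40.02 = 0.
Matching s² + 2ζω_n s + ω_n²: ω_n = √40.02 = 6.326 rad/s and 2ζω_n = 8, so ζ = 8/(2·6.326) = 0.632.

ω_n = 6.33 rad/s, ζ = 0.632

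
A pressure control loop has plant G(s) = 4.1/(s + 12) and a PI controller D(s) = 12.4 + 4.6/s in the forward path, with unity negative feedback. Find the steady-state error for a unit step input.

0

The open loop D(s)G(s) has a pole at the origin (type 1), so the static position error constant is infinite and e_ss = 1/(1+∞) = 0.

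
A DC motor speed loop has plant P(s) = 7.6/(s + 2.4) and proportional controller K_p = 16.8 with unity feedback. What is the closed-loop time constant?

Closed-loop transfer function: T(s) = K_p·P(s)/(1 + K_p·P(s)) = 127.7/(s + 2.4 + 127.7) = 127.7/(s + 130.1).
Time constant τ = 1/130.1 = 0.00769 s.

τ = 0.00769 s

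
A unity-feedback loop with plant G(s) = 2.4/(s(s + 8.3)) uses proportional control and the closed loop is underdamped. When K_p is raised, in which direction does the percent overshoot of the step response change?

increase

Characteristic equation s² + 8.3s + K_p·2.4 = 0: raising K_p raises ω_n while 2ζω_n = 8.3 is fixed, so ζ falls and overshoot grows.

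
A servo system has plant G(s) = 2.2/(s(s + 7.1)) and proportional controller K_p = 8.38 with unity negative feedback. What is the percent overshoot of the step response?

0.988%

The closed-loop denominator s² + 7.1s + 18.44 gives ω_n = √18.44 = 4.294 and ζ = 7.1/(2ω_n) = 0.8268.
%OS = 100·exp(−πζ/√(1−ζ²)) = 100·exp(−π·0.8268/√0.3164) = 0.988%.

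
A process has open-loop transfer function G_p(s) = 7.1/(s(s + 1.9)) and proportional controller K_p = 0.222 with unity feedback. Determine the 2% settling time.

Closed-loop characteristic equation: s² + 1.9s + 1.576 = 0, so ω_n = 1.255 rad/s and ζ = 1.9/(2·1.255) = 0.7567.
2% settling time T_s ≈ 4/(ζω_n) = 4/0.95 = 4.21 s.

T_s ≈ 4.21 s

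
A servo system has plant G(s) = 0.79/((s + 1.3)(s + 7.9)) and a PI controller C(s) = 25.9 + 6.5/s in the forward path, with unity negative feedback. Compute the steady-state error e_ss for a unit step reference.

The open loop C(s)G(s) has a pole at the origin (type 1), so the static position error constant is infinite and e_ss = 1/(1+∞) = 0.

0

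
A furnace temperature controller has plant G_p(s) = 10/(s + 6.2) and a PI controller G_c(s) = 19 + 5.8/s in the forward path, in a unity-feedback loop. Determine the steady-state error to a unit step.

The open loop G_c(s)G_p(s) has a pole at the origin (type 1), so the static position error constant is infinite and e_ss = 1/(1+∞) = 0.

0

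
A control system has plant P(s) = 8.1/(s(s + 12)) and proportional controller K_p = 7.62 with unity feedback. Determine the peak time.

Closed-loop characteristic equation: s² + 12s + 61.72 = 0, so ω_n = 7.856 rad/s and ζ = 12/(2·7.856) = 0.7637.
Damped frequency ω_d = ω_n√(1−ζ²) = 5.072 rad/s, so peak time T_p = π/ω_d = 0.619 s.

T_p = 0.619 s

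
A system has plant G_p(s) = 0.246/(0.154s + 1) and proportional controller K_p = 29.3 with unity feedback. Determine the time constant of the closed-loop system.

Closed loop: T(s) = K_p·G_p/(1+K_p·G_p) = 7.208/(0.154s + 1 + 7.208), with pole at s = −(1 + 7.208)/0.154 = −53.3.
Closed-loop time constant τ = 1/53.3 = 0.0188 s.

τ = 0.0188 s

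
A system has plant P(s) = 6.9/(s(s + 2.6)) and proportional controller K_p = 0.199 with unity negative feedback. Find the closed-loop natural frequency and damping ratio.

ω_n = 1.17 rad/s, ζ = 1.11

1 + K_p·P(s) = 0 gives s² + 2.6s + 1.373 = 0.
Matching s² + 2ζω_n s + ω_n²: ω_n = √1.373 = 1.172 rad/s and 2ζω_n = 2.6, so ζ = 2.6/(2·1.172) = 1.11.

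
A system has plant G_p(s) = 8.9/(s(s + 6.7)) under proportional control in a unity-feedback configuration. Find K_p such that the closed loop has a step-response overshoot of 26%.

K_p = 8.12

From %OS = 100·exp(−πζ/√(1−ζ²)) = 26%, ζ = −ln(0.26)/√(π²+ln²(0.26)) = 0.3941.
Characteristic equation s² + 6.7s + 8.9K_p = 0 gives ζ = 6.7/(2√(8.9K_p)).
Setting ζ = 0.3941: √(8.9K_p) = 6.7/(2·0.3941) = 8.501, so K_p = 72.26/8.9 = 8.12.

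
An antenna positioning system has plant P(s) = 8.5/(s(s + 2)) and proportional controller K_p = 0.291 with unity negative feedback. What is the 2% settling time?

From 1 + K_pP(s) = 0: s² + 2s + 2.474 = 0 ⇒ ω_n = 1.573, ζ = 0.6358.
2% settling time T_s ≈ 4/(ζω_n) = 4/1 = 4 s.

T_s ≈ 4 s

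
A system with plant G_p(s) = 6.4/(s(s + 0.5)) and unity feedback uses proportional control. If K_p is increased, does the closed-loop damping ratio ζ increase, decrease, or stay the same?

ζ = 0.5/(2√(6.4K_p)); increasing K_p raises the denominator, so ζ falls.

decrease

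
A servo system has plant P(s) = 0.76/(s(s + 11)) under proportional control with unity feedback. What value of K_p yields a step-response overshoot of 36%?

From %OS = 100·exp(−πζ/√(1−ζ²)) = 36%, ζ = −ln(0.36)/√(π²+ln²(0.36)) = 0.3093.
Characteristic equation s² + 11s + 0.76K_p = 0 gives ζ = 11/(2√(0.76K_p)).
Setting ζ = 0.3093: √(0.76K_p) = 11/(2·0.3093) = 17.78, so K_p = 316.3/0.76 = 416.

K_p = 416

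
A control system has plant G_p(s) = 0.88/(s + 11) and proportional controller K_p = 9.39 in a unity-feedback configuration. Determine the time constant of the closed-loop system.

τ = 0.0519 s

Closed-loop transfer function: T(s) = K_p·G_p(s)/(1 + K_p·G_p(s)) = 8.263/(s + 11 + 8.263) = 8.263/(s + 19.26).
Time constant τ = 1/19.26 = 0.0519 s.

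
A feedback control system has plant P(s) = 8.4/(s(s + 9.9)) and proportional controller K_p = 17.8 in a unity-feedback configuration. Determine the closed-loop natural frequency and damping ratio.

1 + K_p·P(s) = 0 gives s² + 9.9s + 149.5 = 0.
So ω_n² = 149.5 ⇒ ω_n = 12.23 rad/s, and ζ = 9.9/(2ω_n) = 0.405.

ω_n = 12.2 rad/s, ζ = 0.405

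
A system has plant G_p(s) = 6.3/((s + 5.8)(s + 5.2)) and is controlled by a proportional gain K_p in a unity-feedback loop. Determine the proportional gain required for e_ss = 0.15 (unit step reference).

For a type-0 loop with proportional control, e_ss = 1/(1 + K_p·G_p(0)).
G_p(0) = 0.2089. Require 1/(1 + K_p·0.2089) = 0.15, so 1 + 0.2089·K_p = 6.667.
K_p = (6.667 − 1)/0.2089 = 27.1.

K_p = 27.1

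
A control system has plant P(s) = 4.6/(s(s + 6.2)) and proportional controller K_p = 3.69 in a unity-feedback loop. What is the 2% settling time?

From 1 + K_pP(s) = 0: s² + 6.2s + 16.97 = 0 ⇒ ω_n = 4.12, ζ = 0.7524.
2% settling time T_s ≈ 4/(ζω_n) = 4/3.1 = 1.29 s.

T_s ≈ 1.29 s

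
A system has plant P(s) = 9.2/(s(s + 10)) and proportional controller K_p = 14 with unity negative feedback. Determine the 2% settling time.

T_s ≈ 0.8 s

Closed-loop characteristic equation: s² + 10s + 128.8 = 0, so ω_n = 11.35 rad/s and ζ = 10/(2·11.35) = 0.4406.
2% settling time T_s ≈ 4/(ζω_n) = 4/5 = 0.8 s.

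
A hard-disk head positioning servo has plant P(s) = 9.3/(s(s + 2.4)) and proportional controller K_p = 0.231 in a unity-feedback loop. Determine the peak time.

From 1 + K_pP(s) = 0: s² + 2.4s + 2.148 = 0 ⇒ ω_n = 1.466, ζ = 0.8187.
Damped frequency ω_d = ω_n√(1−ζ²) = 0.8416 rad/s, so peak time T_p = π/ω_d = 3.73 s.

T_p = 3.73 s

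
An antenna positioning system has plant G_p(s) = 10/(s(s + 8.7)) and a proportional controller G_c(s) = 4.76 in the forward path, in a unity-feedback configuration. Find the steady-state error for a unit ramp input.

0.183

The loop has one pole at the origin (type 1). Velocity error constant K_v = lim_{s→0} s·G_c(s)G_p(s) = 4.76·10/8.7 = 5.471.
Steady-state error to a unit ramp: e_ss = 1/K_v = 0.183.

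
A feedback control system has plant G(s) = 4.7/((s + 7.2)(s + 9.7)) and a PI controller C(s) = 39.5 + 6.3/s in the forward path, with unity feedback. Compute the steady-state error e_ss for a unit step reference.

0

The open loop C(s)G(s) has a pole at the origin (type 1), so the static position error constant is infinite and e_ss = 1/(1+∞) = 0.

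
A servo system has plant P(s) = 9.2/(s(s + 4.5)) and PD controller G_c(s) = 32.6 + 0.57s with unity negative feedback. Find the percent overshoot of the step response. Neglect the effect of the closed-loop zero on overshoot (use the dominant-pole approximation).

39.8%

Forward path: (32.6 + 0.57s)·9.2/(s(s+4.5)). The closed-loop characteristic equation is s² + (4.5 + 9.2·0.57)s + 9.2·32.6 = 0.
That is s² + 9.744s + 299.9 = 0, so ω_n = 17.32 rad/s and ζ = 9.744/(2·17.32) = 0.2813.
%OS = 100·exp(−πζ/√(1−ζ²)) = 39.8%.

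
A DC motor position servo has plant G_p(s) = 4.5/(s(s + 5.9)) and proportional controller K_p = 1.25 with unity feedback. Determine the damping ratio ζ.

ζ = 1.24

With unity feedback the closed-loop characteristic equation is s² + 5.9s + 1.25·4.5 = s² + 5.9s + 5.625 = 0.
So ω_n² = 5.625 ⇒ ω_n = 2.372 rad/s, and ζ = 5.9/(2ω_n) = 1.24.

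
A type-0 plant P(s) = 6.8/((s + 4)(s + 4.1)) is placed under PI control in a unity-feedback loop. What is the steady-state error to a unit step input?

The PI controller's integrator makes the forward path type 1, so e_ss to a step is zero.

0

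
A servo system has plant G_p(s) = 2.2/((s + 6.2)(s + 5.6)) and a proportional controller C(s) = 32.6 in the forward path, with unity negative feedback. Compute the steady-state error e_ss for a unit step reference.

The loop is type 0. Static position error constant K_pos = C(0)·G_p(0) = 32.6·0.06336 = 2.066.
Steady-state error to a unit step: e_ss = 1/(1+K_pos) = 1/3.066 = 0.326.

0.326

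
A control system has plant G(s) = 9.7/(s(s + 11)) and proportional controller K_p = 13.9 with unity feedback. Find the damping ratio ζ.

1 + K_p·G(s) = 0 gives s² + 11s + 134.8 = 0.
Matching s² + 2ζω_n s + ω_n²: ω_n = √134.8 = 11.61 rad/s and 2ζω_n = 11, so ζ = 11/(2·11.61) = 0.474.

ζ = 0.474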